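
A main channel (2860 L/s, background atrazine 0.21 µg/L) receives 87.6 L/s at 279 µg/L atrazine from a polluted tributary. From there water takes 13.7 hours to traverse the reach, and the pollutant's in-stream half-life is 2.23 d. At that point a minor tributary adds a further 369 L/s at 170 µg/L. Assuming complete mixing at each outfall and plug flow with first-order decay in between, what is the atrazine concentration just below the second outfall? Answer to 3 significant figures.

Mass balance: C = (2860·0.2100 + 87.60·279.0) / 2948 = 25040/2948 = 8.495 µg/L; combined flow 2948 L/s.
Half-life 2.23 d → k = ln 2 / 2.23 = 0.3108 d⁻¹.
After decay, C = 8.495 × e^(−kt) = 8.495 × 0.8374 = 7.114 µg/L.
At the second outfall, C = (2948·7.114 + 369.0·170.0) / (2948 + 369.0) = 25.24 µg/L.

25.2 µg/L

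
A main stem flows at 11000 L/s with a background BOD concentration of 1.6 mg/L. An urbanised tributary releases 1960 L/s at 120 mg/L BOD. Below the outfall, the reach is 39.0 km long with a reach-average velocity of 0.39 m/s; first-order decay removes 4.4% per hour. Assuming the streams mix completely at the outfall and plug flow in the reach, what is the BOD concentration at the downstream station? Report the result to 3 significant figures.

5.59 mg/L

After mixing, C = (11000·1.600 + 1960·120.0) / 12960 = 252800/12960 = 19.51 mg/L.
Travel time t = 39.0·1000 / 0.39 = 100000 s = 27.78 h.
4.4%/h lost → k = −ln(1 − 0.044) = 0.04500 h⁻¹.
Applying C = C₀e^(−kt): 19.51 × 0.2865 = 5.589 mg/L.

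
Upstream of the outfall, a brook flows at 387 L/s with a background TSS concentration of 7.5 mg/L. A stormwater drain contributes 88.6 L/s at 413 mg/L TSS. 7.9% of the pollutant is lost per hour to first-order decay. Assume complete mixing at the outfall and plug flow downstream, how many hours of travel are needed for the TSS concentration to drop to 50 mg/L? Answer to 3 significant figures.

6.16 h

Conservation of mass: C = (387.0·7.500 + 88.60·413.0) / 475.6 = 39490/475.6 = 83.04 mg/L.
7.9%/h lost → k = −ln(1 − 0.079) = 0.08230 h⁻¹.
83.04·exp(−k·t) = 50 → t = ln(83.04/50)/k = 22190 s = 6.165 h.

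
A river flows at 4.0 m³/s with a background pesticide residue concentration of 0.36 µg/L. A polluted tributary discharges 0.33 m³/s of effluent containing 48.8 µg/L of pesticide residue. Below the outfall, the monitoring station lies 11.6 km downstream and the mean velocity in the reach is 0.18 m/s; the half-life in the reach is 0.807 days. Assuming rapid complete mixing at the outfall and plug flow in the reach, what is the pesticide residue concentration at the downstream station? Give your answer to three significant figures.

Mixed concentration C = ΣQC/ΣQ = (4.000·0.3600 + 0.3300·48.80) / 4.330 = 17.54/4.330 = 4.052 µg/L.
Travel time t = 11.6·1000 / 0.18 = 64440 s = 17.90 h.
Half-life 0.807 d → k = ln 2 / 0.807 = 0.8589 d⁻¹.
First-order decay: C = 4.052·exp(−k·t) = 4.052·0.5269 = 2.135 µg/L.

2.14 µg/L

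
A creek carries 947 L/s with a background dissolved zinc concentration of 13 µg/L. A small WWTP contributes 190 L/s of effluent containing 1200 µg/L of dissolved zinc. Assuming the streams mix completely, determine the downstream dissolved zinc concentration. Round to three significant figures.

211 µg/L

After mixing, C = (947.0·13.00 + 190.0·1200) / 1137 = 240300/1137 = 211.4 µg/L.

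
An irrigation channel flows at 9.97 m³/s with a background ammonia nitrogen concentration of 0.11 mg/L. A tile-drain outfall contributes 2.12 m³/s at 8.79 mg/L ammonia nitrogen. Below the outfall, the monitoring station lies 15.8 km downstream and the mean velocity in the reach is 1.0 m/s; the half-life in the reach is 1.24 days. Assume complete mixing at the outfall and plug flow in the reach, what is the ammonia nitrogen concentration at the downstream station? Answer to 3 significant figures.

Flow-weighted average: C = (9.970·0.1100 + 2.120·8.790) / 12.09 = 19.73/12.09 = 1.632 mg/L.
Travel time t = 15.8·1000 / 1.0 = 15800 s = 4.389 h.
Half-life 1.24 d → k = ln 2 / 1.24 = 0.5590 d⁻¹.
First-order decay: C = 1.632·exp(−k·t) = 1.632·0.9028 = 1.473 mg/L.

1.47 mg/L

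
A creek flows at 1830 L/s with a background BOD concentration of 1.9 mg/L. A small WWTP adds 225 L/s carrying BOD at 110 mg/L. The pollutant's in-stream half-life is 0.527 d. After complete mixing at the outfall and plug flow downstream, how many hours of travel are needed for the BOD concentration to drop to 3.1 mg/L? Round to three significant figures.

Mixed concentration C = ΣQC/ΣQ = (1830·1.900 + 225.0·110.0) / 2055 = 28230/2055 = 13.74 mg/L.
Half-life 0.527 d → k = ln 2 / 0.527 = 1.315 d⁻¹.
13.74·exp(−k·t) = 3.1 → t = ln(13.74/3.1)/k = 97790 s = 27.16 h.

27.2 h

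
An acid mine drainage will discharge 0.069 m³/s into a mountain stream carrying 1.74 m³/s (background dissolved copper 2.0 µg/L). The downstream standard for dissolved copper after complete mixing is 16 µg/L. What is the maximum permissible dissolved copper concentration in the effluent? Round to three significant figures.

At the limit, (Qr·Cr + Qe·Cₑ)/(Qr + Qe) = 16:
Cₑ = (1.809·16 − 1.740·2.000) / 0.06900 = 369.0 µg/L.

369 µg/L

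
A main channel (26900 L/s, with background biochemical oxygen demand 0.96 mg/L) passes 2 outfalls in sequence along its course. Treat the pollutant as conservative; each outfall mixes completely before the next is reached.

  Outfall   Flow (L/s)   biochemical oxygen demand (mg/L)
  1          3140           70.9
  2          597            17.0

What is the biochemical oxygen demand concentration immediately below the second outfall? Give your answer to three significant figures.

8.44 mg/L

Below outfall 1: Q → 30040 L/s, C = (26900·0.9600 + 3140·70.90)/30040 = 8.271 mg/L.
Below outfall 2: Q → 30640 L/s, C = (30040·8.271 + 597.0·17.00)/30640 = 8.441 mg/L.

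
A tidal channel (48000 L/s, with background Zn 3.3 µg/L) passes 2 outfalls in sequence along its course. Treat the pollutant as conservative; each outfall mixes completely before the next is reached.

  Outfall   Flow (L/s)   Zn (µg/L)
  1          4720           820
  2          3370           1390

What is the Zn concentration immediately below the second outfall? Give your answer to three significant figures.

155 µg/L

Below outfall 1: Q → 52720 L/s, C = (48000·3.300 + 4720·820.0)/52720 = 76.42 µg/L.
Below outfall 2: Q → 56090 L/s, C = (52720·76.42 + 3370·1390)/56090 = 155.3 µg/L.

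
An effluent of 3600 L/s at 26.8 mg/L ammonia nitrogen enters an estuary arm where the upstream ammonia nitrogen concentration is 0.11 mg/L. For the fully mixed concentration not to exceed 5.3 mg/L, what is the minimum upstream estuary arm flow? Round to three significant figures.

14900 L/s

Set C_mix = 5.3: (Q·0.1100 + 3600·26.80) / (Q + 3600) = 5.3
→ Q = 3600·(26.80 − 5.3)/(5.3 − 0.1100) = 14910 L/s.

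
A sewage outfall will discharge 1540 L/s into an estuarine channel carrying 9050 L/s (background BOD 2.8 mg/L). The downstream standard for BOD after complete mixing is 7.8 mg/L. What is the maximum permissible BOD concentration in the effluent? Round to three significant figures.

At the limit, (Qr·Cr + Qe·Cₑ)/(Qr + Qe) = 7.8:
Cₑ = (10590·7.8 − 9050·2.800) / 1540 = 37.18 mg/L.

37.2 mg/L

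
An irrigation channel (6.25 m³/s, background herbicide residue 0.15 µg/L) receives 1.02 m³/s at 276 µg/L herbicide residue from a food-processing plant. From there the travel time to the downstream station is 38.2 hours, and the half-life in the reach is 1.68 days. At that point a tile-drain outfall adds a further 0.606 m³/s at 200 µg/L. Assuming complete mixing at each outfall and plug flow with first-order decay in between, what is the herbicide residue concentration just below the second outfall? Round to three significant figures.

Mixed concentration C = ΣQC/ΣQ = (6.250·0.1500 + 1.020·276.0) / 7.270 = 282.5/7.270 = 38.85 µg/L; combined flow 7.270 m³/s.
Half-life 1.68 d → k = ln 2 / 1.68 = 0.4126 d⁻¹.
After decay, C = 38.85 × e^(−kt) = 38.85 × 0.5186 = 20.15 µg/L.
At the second outfall, C = (7.270·20.15 + 0.6060·200.0) / (7.270 + 0.6060) = 33.99 µg/L.

34.0 µg/L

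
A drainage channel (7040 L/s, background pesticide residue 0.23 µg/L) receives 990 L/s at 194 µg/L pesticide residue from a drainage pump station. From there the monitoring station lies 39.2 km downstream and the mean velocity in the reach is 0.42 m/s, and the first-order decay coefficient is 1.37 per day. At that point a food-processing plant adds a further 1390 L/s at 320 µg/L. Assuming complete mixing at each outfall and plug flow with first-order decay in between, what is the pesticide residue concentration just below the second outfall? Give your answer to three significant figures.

Conservation of mass: C = (7040·0.2300 + 990.0·194.0) / 8030 = 193700/8030 = 24.12 µg/L; combined flow 8030 L/s.
Travel time t = 39.2·1000 / 0.42 = 93330 s = 25.93 h.
First-order decay: C = 24.12·exp(−k·t) = 24.12·0.2277 = 5.491 µg/L.
Second outfall: C = (8030·5.491 + 1390·320.0)/9420 = 51.90 µg/L.

51.9 µg/L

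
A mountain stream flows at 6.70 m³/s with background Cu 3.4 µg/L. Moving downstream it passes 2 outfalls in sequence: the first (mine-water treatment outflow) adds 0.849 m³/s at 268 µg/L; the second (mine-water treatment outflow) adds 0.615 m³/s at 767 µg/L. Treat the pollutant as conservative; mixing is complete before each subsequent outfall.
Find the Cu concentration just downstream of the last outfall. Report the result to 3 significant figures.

After outfall 1: Q = 6.700 + 0.8490 = 7.549 m³/s; C = (6.700·3.400 + 0.8490·268.0)/7.549 = 33.16 µg/L.
After outfall 2: Q = 7.549 + 0.6150 = 8.164 m³/s; C = (7.549·33.16 + 0.6150·767.0)/8.164 = 88.44 µg/L.

88.4 µg/L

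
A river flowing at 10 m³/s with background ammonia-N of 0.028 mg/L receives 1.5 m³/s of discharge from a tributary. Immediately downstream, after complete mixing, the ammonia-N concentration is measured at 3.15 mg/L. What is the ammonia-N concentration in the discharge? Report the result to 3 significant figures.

24.0 mg/L

Mass balance: 10.00·0.02800 + 1.500·Cₑ = 11.50·3.150
→ Cₑ = (11.50·3.150 − 10.00·0.02800) / 1.500 = 23.96 mg/L.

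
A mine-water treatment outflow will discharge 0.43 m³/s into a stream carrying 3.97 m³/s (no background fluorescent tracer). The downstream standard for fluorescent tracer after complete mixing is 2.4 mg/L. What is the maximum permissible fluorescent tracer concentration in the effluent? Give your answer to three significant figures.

24.6 mg/L

At the limit, (Qr·Cr + Qe·Cₑ)/(Qr + Qe) = 2.4:
Cₑ = (4.400·2.4 − 3.970·0) / 0.4300 = 24.56 mg/L.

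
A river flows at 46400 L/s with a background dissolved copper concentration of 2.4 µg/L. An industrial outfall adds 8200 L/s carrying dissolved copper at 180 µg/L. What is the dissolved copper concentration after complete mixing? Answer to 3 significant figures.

29.1 µg/L

Conservation of mass: C = (46400·2.400 + 8200·180.0) / 54600 = 1587000/54600 = 29.07 µg/L.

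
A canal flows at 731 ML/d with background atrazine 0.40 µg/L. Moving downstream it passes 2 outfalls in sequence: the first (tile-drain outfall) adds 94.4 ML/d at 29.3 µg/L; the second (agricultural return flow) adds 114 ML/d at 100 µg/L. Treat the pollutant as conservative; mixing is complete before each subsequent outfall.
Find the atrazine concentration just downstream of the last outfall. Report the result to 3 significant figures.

15.4 µg/L

Outfall 1: combined Q = 825.4 ML/d; C = (731.0·0.4000 + 94.40·29.30)/825.4 = 3.705 µg/L.
Outfall 2: combined Q = 939.4 ML/d; C = (825.4·3.705 + 114.0·100.0)/939.4 = 15.39 µg/L.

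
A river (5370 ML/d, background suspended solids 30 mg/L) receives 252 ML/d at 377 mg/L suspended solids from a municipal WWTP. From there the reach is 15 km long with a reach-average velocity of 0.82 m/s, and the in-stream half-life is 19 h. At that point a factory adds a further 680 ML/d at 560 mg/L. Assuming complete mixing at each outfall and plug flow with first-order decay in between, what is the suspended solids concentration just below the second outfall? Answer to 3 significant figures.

94.2 mg/L

Conservation of mass: C = (5370·30.00 + 252.0·377.0) / 5622 = 256100/5622 = 45.55 mg/L; combined flow 5622 ML/d.
Travel time t = 15·1000 / 0.82 = 18290 s = 5.081 h.
Half-life 19 h → k = ln 2 / 19 = 0.03648 h⁻¹ = 0.8756 d⁻¹.
After decay, C = 45.55 × e^(−kt) = 45.55 × 0.8308 = 37.85 mg/L.
Second outfall: C = (5622·37.85 + 680.0·560.0)/6302 = 94.19 mg/L.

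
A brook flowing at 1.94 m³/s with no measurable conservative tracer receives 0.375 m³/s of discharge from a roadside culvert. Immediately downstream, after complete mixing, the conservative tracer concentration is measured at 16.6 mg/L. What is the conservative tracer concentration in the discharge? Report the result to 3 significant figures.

102 mg/L

Mass balance: 1.940·0 + 0.3750·Cₑ = 2.315·16.60
→ Cₑ = (2.315·16.60 − 1.940·0) / 0.3750 = 102.5 mg/L.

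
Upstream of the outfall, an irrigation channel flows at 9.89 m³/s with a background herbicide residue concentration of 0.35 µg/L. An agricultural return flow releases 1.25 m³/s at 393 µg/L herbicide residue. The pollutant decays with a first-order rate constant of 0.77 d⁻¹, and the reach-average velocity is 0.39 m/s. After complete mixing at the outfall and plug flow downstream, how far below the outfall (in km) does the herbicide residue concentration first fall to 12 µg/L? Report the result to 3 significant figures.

Conservation of mass: C = (9.890·0.3500 + 1.250·393.0) / 11.14 = 494.7/11.14 = 44.41 µg/L.
Set 44.41·exp(−k·t) = 12 → t = ln(44.41/12)/k = 146800 s = 40.79 h.
Distance = v·t = 0.39·146800 = 57260 m = 57.26 km.

57.3 km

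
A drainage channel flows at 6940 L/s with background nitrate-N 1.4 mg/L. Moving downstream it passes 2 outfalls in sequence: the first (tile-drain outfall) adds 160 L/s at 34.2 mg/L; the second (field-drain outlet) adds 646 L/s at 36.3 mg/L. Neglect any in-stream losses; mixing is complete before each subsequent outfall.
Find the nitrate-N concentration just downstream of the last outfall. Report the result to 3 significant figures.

Below outfall 1: Q → 7100 L/s, C = (6940·1.400 + 160.0·34.20)/7100 = 2.139 mg/L.
Below outfall 2: Q → 7746 L/s, C = (7100·2.139 + 646.0·36.30)/7746 = 4.988 mg/L.

4.99 mg/L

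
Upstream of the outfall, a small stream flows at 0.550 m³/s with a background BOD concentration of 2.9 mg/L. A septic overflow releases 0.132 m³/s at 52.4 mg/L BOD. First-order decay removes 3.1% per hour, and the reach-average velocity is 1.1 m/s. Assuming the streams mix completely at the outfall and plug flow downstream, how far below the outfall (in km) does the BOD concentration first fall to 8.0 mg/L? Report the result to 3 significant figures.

55.9 km

Mass balance: C = (0.5500·2.900 + 0.1320·52.40) / 0.6820 = 8.512/0.6820 = 12.48 mg/L.
3.1%/h lost → k = −ln(1 − 0.031) = 0.03149 h⁻¹.
Set 12.48·exp(−k·t) = 8.0 → t = ln(12.48/8.0)/k = 50840 s = 14.12 h.
Distance = v·t = 1.1·50840 = 55930 m = 55.93 km.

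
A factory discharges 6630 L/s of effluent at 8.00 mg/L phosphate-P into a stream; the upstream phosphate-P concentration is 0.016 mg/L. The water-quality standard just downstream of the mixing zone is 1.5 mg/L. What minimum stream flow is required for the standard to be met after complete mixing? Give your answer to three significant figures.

Set C_mix = 1.5: (Q·0.01600 + 6630·8.000) / (Q + 6630) = 1.5
→ Q = 6630·(8.000 − 1.5)/(1.5 − 0.01600) = 29040 L/s.

29000 L/s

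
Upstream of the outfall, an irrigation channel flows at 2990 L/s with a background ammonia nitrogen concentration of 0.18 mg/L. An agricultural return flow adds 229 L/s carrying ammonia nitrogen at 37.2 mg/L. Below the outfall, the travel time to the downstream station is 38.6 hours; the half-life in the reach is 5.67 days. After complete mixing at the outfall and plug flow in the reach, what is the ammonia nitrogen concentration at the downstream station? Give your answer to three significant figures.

Conservation of mass: C = (2990·0.1800 + 229.0·37.20) / 3219 = 9057/3219 = 2.814 mg/L.
Half-life 5.67 d → k = ln 2 / 5.67 = 0.1222 d⁻¹.
After decay, C = 2.814 × e^(−kt) = 2.814 × 0.8215 = 2.311 mg/L.

2.31 mg/L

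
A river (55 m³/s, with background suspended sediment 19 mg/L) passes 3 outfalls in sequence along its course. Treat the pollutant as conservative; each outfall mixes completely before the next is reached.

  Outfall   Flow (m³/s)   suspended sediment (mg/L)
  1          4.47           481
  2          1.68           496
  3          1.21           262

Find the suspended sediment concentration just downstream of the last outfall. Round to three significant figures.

69.7 mg/L

Outfall 1: combined Q = 59.47 m³/s; C = (55.00·19.00 + 4.470·481.0)/59.47 = 53.73 mg/L.
Outfall 2: combined Q = 61.15 m³/s; C = (59.47·53.73 + 1.680·496.0)/61.15 = 65.88 mg/L.
Outfall 3: combined Q = 62.36 m³/s; C = (61.15·65.88 + 1.210·262.0)/62.36 = 69.68 mg/L.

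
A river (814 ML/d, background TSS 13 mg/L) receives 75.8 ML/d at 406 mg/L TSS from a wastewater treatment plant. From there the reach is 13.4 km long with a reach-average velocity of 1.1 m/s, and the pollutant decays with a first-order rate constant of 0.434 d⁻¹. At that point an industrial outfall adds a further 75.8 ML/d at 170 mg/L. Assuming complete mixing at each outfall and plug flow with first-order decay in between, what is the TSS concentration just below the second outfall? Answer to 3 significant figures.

Flow-weighted average: C = (814.0·13.00 + 75.80·406.0) / 889.8 = 41360/889.8 = 46.48 mg/L; combined flow 889.8 ML/d.
Travel time t = 13.4·1000 / 1.1 = 12180 s = 3.384 h.
First-order decay: C = 46.48·exp(−k·t) = 46.48·0.9406 = 43.72 mg/L.
Second outfall: C = (889.8·43.72 + 75.80·170.0)/965.6 = 53.63 mg/L.

53.6 mg/L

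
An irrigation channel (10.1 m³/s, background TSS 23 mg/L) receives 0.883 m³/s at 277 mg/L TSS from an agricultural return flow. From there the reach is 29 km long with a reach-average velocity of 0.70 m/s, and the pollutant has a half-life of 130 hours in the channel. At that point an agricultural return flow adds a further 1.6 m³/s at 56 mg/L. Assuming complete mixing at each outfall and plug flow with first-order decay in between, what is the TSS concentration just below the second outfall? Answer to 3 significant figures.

42.8 mg/L

Flow-weighted average: C = (10.10·23.00 + 0.8830·277.0) / 10.98 = 476.9/10.98 = 43.42 mg/L; combined flow 10.98 m³/s.
Travel time t = 29·1000 / 0.70 = 41430 s = 11.51 h.
Half-life 130 h → k = ln 2 / 130 = 0.005332 h⁻¹ = 0.1280 d⁻¹.
First-order decay: C = 43.42·exp(−k·t) = 43.42·0.9405 = 40.84 mg/L.
At the second outfall, C = (10.98·40.84 + 1.600·56.00) / (10.98 + 1.600) = 42.76 mg/L.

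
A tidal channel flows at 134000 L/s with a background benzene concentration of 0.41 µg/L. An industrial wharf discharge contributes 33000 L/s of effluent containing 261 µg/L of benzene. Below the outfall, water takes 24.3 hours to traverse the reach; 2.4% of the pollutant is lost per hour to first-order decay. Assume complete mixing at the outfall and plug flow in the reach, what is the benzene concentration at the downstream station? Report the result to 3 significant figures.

Mixed concentration C = ΣQC/ΣQ = (134000·0.4100 + 33000·261.0) / 167000 = 8668000/167000 = 51.90 µg/L.
2.4%/h lost → k = −ln(1 − 0.024) = 0.02429 h⁻¹.
First-order decay: C = 51.90·exp(−k·t) = 51.90·0.5542 = 28.76 µg/L.

28.8 µg/L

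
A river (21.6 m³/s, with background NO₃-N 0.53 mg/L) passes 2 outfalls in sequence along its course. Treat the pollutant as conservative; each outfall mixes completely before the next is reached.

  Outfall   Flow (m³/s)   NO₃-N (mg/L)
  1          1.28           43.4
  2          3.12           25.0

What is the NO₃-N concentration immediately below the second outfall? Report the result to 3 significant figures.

5.58 mg/L

Outfall 1: combined Q = 22.88 m³/s; C = (21.60·0.5300 + 1.280·43.40)/22.88 = 2.928 mg/L.
Outfall 2: combined Q = 26.00 m³/s; C = (22.88·2.928 + 3.120·25.00)/26.00 = 5.577 mg/L.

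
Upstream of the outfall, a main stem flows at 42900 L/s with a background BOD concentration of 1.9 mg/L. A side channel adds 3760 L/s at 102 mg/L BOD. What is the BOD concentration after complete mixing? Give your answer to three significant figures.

9.97 mg/L

Flow-weighted average: C = (42900·1.900 + 3760·102.0) / 46660 = 465000/46660 = 9.966 mg/L.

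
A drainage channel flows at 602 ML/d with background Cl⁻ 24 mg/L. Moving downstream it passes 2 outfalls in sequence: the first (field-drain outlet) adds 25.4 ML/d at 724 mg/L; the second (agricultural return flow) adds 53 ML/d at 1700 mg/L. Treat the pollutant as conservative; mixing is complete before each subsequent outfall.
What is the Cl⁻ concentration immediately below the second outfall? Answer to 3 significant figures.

After outfall 1: Q = 602.0 + 25.40 = 627.4 ML/d; C = (602.0·24.00 + 25.40·724.0)/627.4 = 52.34 mg/L.
After outfall 2: Q = 627.4 + 53.00 = 680.4 ML/d; C = (627.4·52.34 + 53.00·1700)/680.4 = 180.7 mg/L.

181 mg/L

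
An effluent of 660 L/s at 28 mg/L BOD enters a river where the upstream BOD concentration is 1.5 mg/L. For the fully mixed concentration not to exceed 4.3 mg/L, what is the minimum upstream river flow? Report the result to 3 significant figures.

5590 L/s

Set C_mix = 4.3: (Q·1.500 + 660.0·28.00) / (Q + 660.0) = 4.3
→ Q = 660.0·(28.00 − 4.3)/(4.3 − 1.500) = 5586 L/s.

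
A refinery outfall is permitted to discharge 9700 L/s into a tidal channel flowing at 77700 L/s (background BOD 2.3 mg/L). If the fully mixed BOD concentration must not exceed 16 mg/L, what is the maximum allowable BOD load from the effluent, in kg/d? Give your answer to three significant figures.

105000 kg/d

Mass balance at the limit: 77700·2.300 + 9700·Cₑ = 87400·16 → Cₑ = 125.7 mg/L.
9700 L/s = 9.700 m³/s. Load = 9.700 m³/s × 125.7 g/m³ × 86 400 s/d = 105400 kg/d.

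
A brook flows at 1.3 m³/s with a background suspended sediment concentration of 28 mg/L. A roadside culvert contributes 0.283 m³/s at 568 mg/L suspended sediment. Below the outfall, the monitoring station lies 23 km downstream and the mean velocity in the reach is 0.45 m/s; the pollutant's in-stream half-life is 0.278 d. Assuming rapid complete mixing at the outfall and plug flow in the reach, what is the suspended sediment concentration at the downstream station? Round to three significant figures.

Mass balance: C = (1.300·28.00 + 0.2830·568.0) / 1.583 = 197.1/1.583 = 124.5 mg/L.
Travel time t = 23·1000 / 0.45 = 51110 s = 14.20 h.
Half-life 0.278 d → k = ln 2 / 0.278 = 2.493 d⁻¹.
After decay, C = 124.5 × e^(−kt) = 124.5 × 0.2288 = 28.49 mg/L.

28.5 mg/L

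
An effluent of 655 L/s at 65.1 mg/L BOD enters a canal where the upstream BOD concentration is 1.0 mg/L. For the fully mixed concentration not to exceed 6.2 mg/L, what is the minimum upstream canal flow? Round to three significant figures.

7420 L/s

Set C_mix = 6.2: (Q·1.000 + 655.0·65.10) / (Q + 655.0) = 6.2
→ Q = 655.0·(65.10 − 6.2)/(6.2 − 1.000) = 7419 L/s.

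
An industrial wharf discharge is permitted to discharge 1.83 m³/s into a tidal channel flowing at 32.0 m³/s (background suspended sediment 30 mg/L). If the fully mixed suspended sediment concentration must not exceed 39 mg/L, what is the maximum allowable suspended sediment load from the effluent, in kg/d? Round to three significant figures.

Mass balance at the limit: 32.00·30.00 + 1.830·Cₑ = 33.83·39 → Cₑ = 196.4 mg/L.
Load = 1.830 m³/s × 196.4 g/m³ × 86 400 s/d = 31050 kg/d.

31000 kg/d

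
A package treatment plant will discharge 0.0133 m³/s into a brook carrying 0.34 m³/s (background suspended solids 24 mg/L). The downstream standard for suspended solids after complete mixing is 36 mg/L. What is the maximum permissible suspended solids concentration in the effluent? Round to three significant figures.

343 mg/L

At the limit, (Qr·Cr + Qe·Cₑ)/(Qr + Qe) = 36:
Cₑ = (0.3533·36 − 0.3400·24.00) / 0.01330 = 342.8 mg/L.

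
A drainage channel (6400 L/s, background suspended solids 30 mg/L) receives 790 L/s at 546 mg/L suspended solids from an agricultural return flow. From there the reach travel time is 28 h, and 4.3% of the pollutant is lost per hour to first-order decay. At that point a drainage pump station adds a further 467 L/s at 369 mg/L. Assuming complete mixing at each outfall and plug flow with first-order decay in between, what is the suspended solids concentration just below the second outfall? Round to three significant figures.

46.3 mg/L

Mixed concentration C = ΣQC/ΣQ = (6400·30.00 + 790.0·546.0) / 7190 = 623300/7190 = 86.70 mg/L; combined flow 7190 L/s.
4.3%/h lost → k = −ln(1 − 0.043) = 0.04395 h⁻¹.
First-order decay: C = 86.70·exp(−k·t) = 86.70·0.2921 = 25.32 mg/L.
Second outfall: C = (7190·25.32 + 467.0·369.0)/7657 = 46.28 mg/L.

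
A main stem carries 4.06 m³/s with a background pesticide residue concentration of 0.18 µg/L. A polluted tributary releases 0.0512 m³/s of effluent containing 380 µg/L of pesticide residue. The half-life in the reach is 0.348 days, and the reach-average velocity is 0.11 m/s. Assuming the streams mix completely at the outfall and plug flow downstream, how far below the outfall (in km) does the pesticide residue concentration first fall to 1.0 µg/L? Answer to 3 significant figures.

Conservation of mass: C = (4.060·0.1800 + 0.05120·380.0) / 4.111 = 20.19/4.111 = 4.910 µg/L.
Half-life 0.348 d → k = ln 2 / 0.348 = 1.992 d⁻¹.
Set 4.910·exp(−k·t) = 1.0 → t = ln(4.910/1.0)/k = 69030 s = 19.17 h.
Distance = v·t = 0.11·69030 = 7593 m = 7.593 km.

7.59 km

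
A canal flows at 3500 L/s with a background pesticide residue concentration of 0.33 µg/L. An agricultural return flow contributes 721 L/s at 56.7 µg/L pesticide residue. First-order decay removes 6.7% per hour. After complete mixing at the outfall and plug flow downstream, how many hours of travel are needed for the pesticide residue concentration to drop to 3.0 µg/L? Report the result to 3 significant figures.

17.3 h

Mixed concentration C = ΣQC/ΣQ = (3500·0.3300 + 721.0·56.70) / 4221 = 42040/4221 = 9.959 µg/L.
6.7%/h lost → k = −ln(1 − 0.067) = 0.06935 h⁻¹.
9.959·exp(−k·t) = 3.0 → t = ln(9.959/3.0)/k = 62280 s = 17.30 h.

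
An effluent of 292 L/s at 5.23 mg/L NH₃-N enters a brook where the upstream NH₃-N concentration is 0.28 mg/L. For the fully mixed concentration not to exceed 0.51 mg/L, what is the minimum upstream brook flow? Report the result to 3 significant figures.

5990 L/s

Set C_mix = 0.51: (Q·0.2800 + 292.0·5.230) / (Q + 292.0) = 0.51
→ Q = 292.0·(5.230 − 0.51)/(0.51 − 0.2800) = 5992 L/s.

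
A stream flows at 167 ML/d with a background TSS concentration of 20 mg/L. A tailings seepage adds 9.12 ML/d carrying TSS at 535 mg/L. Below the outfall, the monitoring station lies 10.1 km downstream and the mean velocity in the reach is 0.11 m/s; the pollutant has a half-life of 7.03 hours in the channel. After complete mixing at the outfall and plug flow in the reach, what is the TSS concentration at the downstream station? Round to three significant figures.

After mixing, C = (167.0·20.00 + 9.120·535.0) / 176.1 = 8219/176.1 = 46.67 mg/L.
Travel time t = 10.1·1000 / 0.11 = 91820 s = 25.51 h.
Half-life 7.03 h → k = ln 2 / 7.03 = 0.09860 h⁻¹ = 2.366 d⁻¹.
First-order decay: C = 46.67·exp(−k·t) = 46.67·0.08088 = 3.775 mg/L.

3.77 mg/L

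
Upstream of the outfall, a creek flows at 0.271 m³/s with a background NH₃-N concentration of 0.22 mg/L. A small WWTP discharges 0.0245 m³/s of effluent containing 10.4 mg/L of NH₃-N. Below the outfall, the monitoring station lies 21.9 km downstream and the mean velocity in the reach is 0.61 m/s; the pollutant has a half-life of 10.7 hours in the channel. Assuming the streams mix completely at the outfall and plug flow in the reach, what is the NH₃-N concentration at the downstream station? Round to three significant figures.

0.558 mg/L

Flow-weighted average: C = (0.2710·0.2200 + 0.02450·10.40) / 0.2955 = 0.3144/0.2955 = 1.064 mg/L.
Travel time t = 21.9·1000 / 0.61 = 35900 s = 9.973 h.
Half-life 10.7 h → k = ln 2 / 10.7 = 0.06478 h⁻¹ = 1.555 d⁻¹.
Applying C = C₀e^(−kt): 1.064 × 0.5241 = 0.5577 mg/L.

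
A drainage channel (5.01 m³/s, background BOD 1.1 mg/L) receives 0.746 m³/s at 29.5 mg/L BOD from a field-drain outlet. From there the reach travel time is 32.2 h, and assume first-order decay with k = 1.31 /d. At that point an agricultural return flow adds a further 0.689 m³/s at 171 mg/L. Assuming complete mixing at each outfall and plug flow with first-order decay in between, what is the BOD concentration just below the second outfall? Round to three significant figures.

19.0 mg/L

After mixing, C = (5.010·1.100 + 0.7460·29.50) / 5.756 = 27.52/5.756 = 4.781 mg/L; combined flow 5.756 m³/s.
After decay, C = 4.781 × e^(−kt) = 4.781 × 0.1725 = 0.8245 mg/L.
At the second outfall, C = (5.756·0.8245 + 0.6890·171.0) / (5.756 + 0.6890) = 19.02 mg/L.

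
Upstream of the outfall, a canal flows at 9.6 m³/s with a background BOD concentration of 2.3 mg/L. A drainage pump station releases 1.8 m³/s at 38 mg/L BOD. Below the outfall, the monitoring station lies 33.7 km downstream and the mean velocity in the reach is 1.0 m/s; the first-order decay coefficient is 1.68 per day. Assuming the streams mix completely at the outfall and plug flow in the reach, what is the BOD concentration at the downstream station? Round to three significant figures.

Conservation of mass: C = (9.600·2.300 + 1.800·38.00) / 11.40 = 90.48/11.40 = 7.937 mg/L.
Travel time t = 33.7·1000 / 1.0 = 33700 s = 9.361 h.
Applying C = C₀e^(−kt): 7.937 × 0.5193 = 4.122 mg/L.

4.12 mg/L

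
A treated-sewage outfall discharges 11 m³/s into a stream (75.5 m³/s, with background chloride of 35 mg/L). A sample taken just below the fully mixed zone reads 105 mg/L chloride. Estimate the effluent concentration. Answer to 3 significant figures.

585 mg/L

Mass balance: 75.50·35.00 + 11.00·Cₑ = 86.50·105.0
→ Cₑ = (86.50·105.0 − 75.50·35.00) / 11.00 = 585.5 mg/L.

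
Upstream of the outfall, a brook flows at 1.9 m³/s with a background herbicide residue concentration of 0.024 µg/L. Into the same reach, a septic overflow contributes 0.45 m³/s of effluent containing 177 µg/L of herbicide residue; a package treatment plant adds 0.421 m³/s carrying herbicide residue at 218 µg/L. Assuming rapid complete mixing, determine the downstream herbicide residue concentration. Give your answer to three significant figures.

61.9 µg/L

Flow-weighted average: C = (1.900·0.02400 + 0.4500·177.0 + 0.4210·218.0) / 2.771 = 171.5/2.771 = 61.88 µg/L.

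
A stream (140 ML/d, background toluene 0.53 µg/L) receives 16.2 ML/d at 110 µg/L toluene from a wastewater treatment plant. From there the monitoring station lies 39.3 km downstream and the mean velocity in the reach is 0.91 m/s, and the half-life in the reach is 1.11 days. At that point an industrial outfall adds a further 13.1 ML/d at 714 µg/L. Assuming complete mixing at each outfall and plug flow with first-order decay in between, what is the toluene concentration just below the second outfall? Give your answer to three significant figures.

63.3 µg/L

Mixed concentration C = ΣQC/ΣQ = (140.0·0.5300 + 16.20·110.0) / 156.2 = 1856/156.2 = 11.88 µg/L; combined flow 156.2 ML/d.
Travel time t = 39.3·1000 / 0.91 = 43190 s = 12.00 h.
Half-life 1.11 d → k = ln 2 / 1.11 = 0.6245 d⁻¹.
First-order decay: C = 11.88·exp(−k·t) = 11.88·0.7319 = 8.697 µg/L.
At the second outfall, C = (156.2·8.697 + 13.10·714.0) / (156.2 + 13.10) = 63.27 µg/L.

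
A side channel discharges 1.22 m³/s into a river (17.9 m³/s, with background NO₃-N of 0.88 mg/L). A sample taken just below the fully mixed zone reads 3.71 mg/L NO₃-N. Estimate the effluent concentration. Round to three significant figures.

Mass balance: 17.90·0.8800 + 1.220·Cₑ = 19.12·3.710
→ Cₑ = (19.12·3.710 − 17.90·0.8800) / 1.220 = 45.23 mg/L.

45.2 mg/L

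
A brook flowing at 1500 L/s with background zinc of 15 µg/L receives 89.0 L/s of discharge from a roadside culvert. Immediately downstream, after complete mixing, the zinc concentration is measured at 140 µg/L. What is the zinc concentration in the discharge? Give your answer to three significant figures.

2250 µg/L

Mass balance: 1500·15.00 + 89.00·Cₑ = 1589·140.0
→ Cₑ = (1589·140.0 − 1500·15.00) / 89.00 = 2247 µg/L.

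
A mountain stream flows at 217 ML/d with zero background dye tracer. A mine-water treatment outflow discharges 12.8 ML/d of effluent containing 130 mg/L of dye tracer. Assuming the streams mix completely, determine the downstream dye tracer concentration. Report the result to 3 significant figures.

7.24 mg/L

Conservation of mass: C = (217.0·0 + 12.80·130.0) / 229.8 = 1664/229.8 = 7.241 mg/L.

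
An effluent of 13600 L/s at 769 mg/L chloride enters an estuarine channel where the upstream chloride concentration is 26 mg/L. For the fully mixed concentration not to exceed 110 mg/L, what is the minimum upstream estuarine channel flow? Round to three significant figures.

Set C_mix = 110: (Q·26.00 + 13600·769.0) / (Q + 13600) = 110
→ Q = 13600·(769.0 − 110)/(110 − 26.00) = 106700 L/s.

107000 L/s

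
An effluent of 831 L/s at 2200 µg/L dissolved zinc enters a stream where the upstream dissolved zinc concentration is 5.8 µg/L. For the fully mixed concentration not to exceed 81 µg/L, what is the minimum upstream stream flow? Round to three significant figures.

Set C_mix = 81: (Q·5.800 + 831.0·2200) / (Q + 831.0) = 81
→ Q = 831.0·(2200 − 81)/(81 − 5.800) = 23420 L/s.

23400 L/s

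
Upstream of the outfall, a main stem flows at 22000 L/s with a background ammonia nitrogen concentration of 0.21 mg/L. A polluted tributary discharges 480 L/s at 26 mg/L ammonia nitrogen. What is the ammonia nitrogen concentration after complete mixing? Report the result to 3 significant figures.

Conservation of mass: C = (22000·0.2100 + 480.0·26.00) / 22480 = 17100/22480 = 0.7607 mg/L.

0.761 mg/L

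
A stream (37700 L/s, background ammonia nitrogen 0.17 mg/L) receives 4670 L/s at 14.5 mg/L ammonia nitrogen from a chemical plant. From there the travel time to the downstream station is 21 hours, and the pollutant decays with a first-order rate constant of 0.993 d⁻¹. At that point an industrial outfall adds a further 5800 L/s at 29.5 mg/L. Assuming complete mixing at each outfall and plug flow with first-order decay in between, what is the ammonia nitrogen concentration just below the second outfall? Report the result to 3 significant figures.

Mixed concentration C = ΣQC/ΣQ = (37700·0.1700 + 4670·14.50) / 42370 = 74120/42370 = 1.749 mg/L; combined flow 42370 L/s.
After decay, C = 1.749 × e^(−kt) = 1.749 × 0.4194 = 0.7338 mg/L.
Second outfall: C = (42370·0.7338 + 5800·29.50)/48170 = 4.197 mg/L.

4.20 mg/L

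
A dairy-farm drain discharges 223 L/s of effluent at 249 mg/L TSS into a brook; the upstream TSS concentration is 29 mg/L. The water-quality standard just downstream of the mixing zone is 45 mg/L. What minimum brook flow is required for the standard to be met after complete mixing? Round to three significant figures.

2840 L/s

Set C_mix = 45: (Q·29.00 + 223.0·249.0) / (Q + 223.0) = 45
→ Q = 223.0·(249.0 − 45)/(45 − 29.00) = 2843 L/s.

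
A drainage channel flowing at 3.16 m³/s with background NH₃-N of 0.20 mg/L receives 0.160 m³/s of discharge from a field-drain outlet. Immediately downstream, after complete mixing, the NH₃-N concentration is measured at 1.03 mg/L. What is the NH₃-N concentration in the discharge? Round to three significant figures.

17.4 mg/L

Mass balance: 3.160·0.2000 + 0.1600·Cₑ = 3.320·1.030
→ Cₑ = (3.320·1.030 − 3.160·0.2000) / 0.1600 = 17.42 mg/L.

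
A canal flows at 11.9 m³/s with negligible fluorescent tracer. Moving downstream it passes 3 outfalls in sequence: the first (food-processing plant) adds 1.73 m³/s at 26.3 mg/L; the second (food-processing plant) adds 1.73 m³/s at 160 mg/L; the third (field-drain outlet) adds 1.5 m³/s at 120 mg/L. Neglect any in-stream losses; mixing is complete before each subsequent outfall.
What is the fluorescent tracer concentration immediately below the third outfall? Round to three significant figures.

29.8 mg/L

Outfall 1: combined Q = 13.63 m³/s; C = (11.90·0 + 1.730·26.30)/13.63 = 3.338 mg/L.
Outfall 2: combined Q = 15.36 m³/s; C = (13.63·3.338 + 1.730·160.0)/15.36 = 20.98 mg/L.
Outfall 3: combined Q = 16.86 m³/s; C = (15.36·20.98 + 1.500·120.0)/16.86 = 29.79 mg/L.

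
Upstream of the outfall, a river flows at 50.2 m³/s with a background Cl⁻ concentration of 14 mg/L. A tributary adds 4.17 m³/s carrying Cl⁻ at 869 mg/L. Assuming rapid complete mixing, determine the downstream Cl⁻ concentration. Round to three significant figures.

Mass balance: C = (50.20·14.00 + 4.170·869.0) / 54.37 = 4327/54.37 = 79.58 mg/L.

79.6 mg/L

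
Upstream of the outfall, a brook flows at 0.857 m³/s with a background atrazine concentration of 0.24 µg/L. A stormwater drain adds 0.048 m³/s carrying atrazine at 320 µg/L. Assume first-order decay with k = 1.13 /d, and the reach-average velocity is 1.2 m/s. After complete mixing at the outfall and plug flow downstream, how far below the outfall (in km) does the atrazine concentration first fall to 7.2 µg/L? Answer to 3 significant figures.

79.9 km

Mass balance: C = (0.8570·0.2400 + 0.04800·320.0) / 0.9050 = 15.57/0.9050 = 17.20 µg/L.
Set 17.20·exp(−k·t) = 7.2 → t = ln(17.20/7.2)/k = 66580 s = 18.50 h.
Distance = v·t = 1.2·66580 = 79900 m = 79.90 km.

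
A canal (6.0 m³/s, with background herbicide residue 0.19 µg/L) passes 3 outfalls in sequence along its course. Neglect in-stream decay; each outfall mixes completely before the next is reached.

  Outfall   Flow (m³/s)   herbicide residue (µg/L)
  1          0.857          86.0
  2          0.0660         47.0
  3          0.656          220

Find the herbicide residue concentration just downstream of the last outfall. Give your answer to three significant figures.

After outfall 1: Q = 6.000 + 0.8570 = 6.857 m³/s; C = (6.000·0.1900 + 0.8570·86.00)/6.857 = 10.91 µg/L.
After outfall 2: Q = 6.857 + 0.06600 = 6.923 m³/s; C = (6.857·10.91 + 0.06600·47.00)/6.923 = 11.26 µg/L.
After outfall 3: Q = 6.923 + 0.6560 = 7.579 m³/s; C = (6.923·11.26 + 0.6560·220.0)/7.579 = 29.33 µg/L.

29.3 µg/L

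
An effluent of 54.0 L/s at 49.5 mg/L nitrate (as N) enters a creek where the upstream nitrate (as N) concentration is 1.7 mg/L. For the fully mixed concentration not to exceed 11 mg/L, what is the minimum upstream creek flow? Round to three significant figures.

Set C_mix = 11: (Q·1.700 + 54.00·49.50) / (Q + 54.00) = 11
→ Q = 54.00·(49.50 − 11)/(11 − 1.700) = 223.5 L/s.

224 L/s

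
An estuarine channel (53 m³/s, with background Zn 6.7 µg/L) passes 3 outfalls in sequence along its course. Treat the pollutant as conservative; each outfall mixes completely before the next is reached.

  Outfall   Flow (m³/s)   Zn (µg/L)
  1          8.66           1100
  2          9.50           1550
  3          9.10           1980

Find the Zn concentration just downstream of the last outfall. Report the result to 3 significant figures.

Outfall 1: combined Q = 61.66 m³/s; C = (53.00·6.700 + 8.660·1100)/61.66 = 160.3 µg/L.
Outfall 2: combined Q = 71.16 m³/s; C = (61.66·160.3 + 9.500·1550)/71.16 = 345.8 µg/L.
Outfall 3: combined Q = 80.26 m³/s; C = (71.16·345.8 + 9.100·1980)/80.26 = 531.1 µg/L.

531 µg/L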